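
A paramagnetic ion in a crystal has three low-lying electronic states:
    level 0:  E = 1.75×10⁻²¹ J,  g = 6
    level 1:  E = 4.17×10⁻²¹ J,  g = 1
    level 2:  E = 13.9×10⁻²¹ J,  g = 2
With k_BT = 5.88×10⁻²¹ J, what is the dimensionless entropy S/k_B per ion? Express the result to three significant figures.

Eᵢ/kT = 0.29762, 0.70918, 2.3639.
Z = Σ gᵢe^(−Eᵢ/kT) = 6·e^(−0.29762) + 1·e^(−0.70918) + 2·e^(−2.3639) = 4.4555 + 0.49205 + 0.18811 = 5.1357.
⟨E⟩ = Σ EᵢPᵢ = 2.4269 ×10⁻²¹ J.
S/k_B = ln Z + ⟨E⟩/kT = ln(5.1357) + 2.4269/5.88 = 1.6362 + 0.41274 = 2.05.

2.05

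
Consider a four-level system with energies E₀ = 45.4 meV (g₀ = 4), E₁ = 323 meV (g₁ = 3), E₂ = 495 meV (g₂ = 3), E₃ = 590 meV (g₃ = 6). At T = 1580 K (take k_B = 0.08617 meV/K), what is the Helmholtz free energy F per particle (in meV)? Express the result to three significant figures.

k_BT = 0.08617 × 1580 K = 136.15 meV.
Eᵢ/kT = 0.33346, 2.3724, 3.6357, 4.3335.
Z = Σ gᵢe^(−Eᵢ/kT) = 4·e^(−0.33346) + 3·e^(−2.3724) + 3·e^(−3.6357) + 6·e^(−4.3335) = 2.8658 + 0.27977 + 0.079096 + 0.078729 = 3.3034.
F = −kT ln Z = −136.15 × ln(3.3034) = −136.15 × 1.1950 = -163 meV.

-163 meV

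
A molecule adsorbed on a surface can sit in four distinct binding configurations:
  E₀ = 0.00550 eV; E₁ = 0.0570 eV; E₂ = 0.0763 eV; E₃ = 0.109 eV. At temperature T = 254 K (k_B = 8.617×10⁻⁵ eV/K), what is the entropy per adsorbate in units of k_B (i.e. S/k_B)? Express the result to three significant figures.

k_BT = 8.617×10⁻⁵ × 254 K = 0.021887 eV.
Eᵢ/kT = 0.25129, 2.6043, 3.4861, 4.9801.
Z = Σ e^(−Eᵢ/kT) = e^(−0.25129) + e^(−2.6043) + e^(−3.4861) + e^(−4.9801) = 0.77780 + 0.073955 + 0.030620 + 0.0068734 = 0.88925.
⟨E⟩ = Σ EᵢPᵢ = 0.013021 eV.
S/k_B = ln Z + ⟨E⟩/kT = ln(0.88925) + 0.013021/0.021887 = -0.11738 + 0.59492 = 0.478.

0.478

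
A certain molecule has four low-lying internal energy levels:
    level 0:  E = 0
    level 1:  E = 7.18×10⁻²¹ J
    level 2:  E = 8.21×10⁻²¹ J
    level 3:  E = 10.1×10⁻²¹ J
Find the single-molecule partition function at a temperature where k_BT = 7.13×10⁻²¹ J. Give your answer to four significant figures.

Z = 1.924

Eᵢ/kT = 0, 1.00701, 1.15147, 1.41655.
Z = Σ e^(−Eᵢ/kT) = e^(−0) + e^(−1.00701) + e^(−1.15147) + e^(−1.41655) = 1.00000 + 0.365310 + 0.316172 + 0.242549 = 1.92403.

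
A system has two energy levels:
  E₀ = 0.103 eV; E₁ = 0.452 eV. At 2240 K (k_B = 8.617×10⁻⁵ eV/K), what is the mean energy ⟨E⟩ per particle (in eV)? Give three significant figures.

k_BT = 8.617×10⁻⁵ × 2240 K = 0.19302 eV.
Eᵢ/kT = 0.53362, 2.3417.
Z = Σ e^(−Eᵢ/kT) = e^(−0.53362) + e^(−2.3417) = 0.58648 + 0.096164 = 0.68264.
⟨E⟩ = Σ Eᵢ e^(−Eᵢ/kT) / Z = (0.103·0.58648 + 0.452·0.096164) / 0.68264 = 0.152 eV.

0.152 eV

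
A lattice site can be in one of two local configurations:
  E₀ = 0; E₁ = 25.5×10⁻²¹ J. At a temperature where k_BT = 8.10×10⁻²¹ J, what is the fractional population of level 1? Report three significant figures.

Eᵢ/kT = 0, 3.1481.
Z = Σ e^(−Eᵢ/kT) = e^(−0) + e^(−3.1481) = 1.0000 + 0.042934 = 1.0429.
P₁ = e^(−E₁/kT) / Z = 0.042934/1.0429 = 0.0412.

0.0412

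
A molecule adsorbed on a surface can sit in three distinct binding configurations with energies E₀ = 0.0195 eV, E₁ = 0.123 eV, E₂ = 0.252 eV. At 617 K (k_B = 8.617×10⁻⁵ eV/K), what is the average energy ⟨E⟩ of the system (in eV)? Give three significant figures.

0.0348 eV

k_BT = 8.617×10⁻⁵ × 617 K = 0.053167 eV.
Eᵢ/kT = 0.36677, 2.3135, 4.7398.
Z = Σ e^(−Eᵢ/kT) = e^(−0.36677) + e^(−2.3135) + e^(−4.7398) = 0.69297 + 0.098914 + 0.0087404 = 0.80062.
⟨E⟩ = Σ Eᵢ e^(−Eᵢ/kT) / Z = (0.0195·0.69297 + 0.123·0.098914 + 0.252·0.0087404) / 0.80062 = 0.0348 eV.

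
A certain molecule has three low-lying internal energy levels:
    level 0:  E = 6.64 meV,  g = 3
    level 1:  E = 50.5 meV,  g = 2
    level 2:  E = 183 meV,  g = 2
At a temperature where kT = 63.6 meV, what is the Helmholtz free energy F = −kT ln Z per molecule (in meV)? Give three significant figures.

Eᵢ/kT = 0.10440, 0.79403, 2.8774.
Z = Σ gᵢe^(−Eᵢ/kT) = 3·e^(−0.10440) + 2·e^(−0.79403) + 2·e^(−2.8774) = 2.7026 + 0.90404 + 0.11256 = 3.7192.
F = −kT ln Z = −63.6 × ln(3.7192) = −63.6 × 1.3135 = -83.5 meV.

-83.5 meV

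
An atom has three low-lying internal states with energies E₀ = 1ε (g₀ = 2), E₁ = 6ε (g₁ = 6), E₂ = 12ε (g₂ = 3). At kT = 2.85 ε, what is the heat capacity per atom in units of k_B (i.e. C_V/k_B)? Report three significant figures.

Eᵢ/kT = 0.35088, 2.1053, 4.2105.
Z = Σ gᵢe^(−Eᵢ/kT) = 2·e^(−0.35088) + 6·e^(−2.1053) + 3·e^(−4.2105) = 1.4081 + 0.73085 + 0.044517 = 2.1835.
⟨E⟩ = 2.8978 ε, ⟨E²⟩ = 15.630 ε².
C_V/k_B = (⟨E²⟩ − ⟨E⟩²)/(kT)² = (15.630 − 8.3972)/8.1225 = 0.890.

0.890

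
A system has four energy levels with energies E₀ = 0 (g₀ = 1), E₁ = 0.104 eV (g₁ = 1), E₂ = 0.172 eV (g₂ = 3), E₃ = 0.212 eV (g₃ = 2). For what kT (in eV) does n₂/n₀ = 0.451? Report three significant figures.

n₂/n₀ = (g₂/g₀) exp[−(E₂−E₀)/kT] = 0.451.
⇒ (E₂−E₀)/kT = ln((3/1)/0.451) = ln(6.6519) = 1.8949.
kT = 0.172 eV / 1.8949 = 0.0908 eV.

0.0908 eV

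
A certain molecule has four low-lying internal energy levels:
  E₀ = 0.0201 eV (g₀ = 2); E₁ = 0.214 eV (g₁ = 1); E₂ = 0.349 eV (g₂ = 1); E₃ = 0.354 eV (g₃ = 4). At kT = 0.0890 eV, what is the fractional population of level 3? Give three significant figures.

0.0421

Eᵢ/kT = 0.22584, 2.4045, 3.9213, 3.9775.
Z = Σ gᵢe^(−Eᵢ/kT) = 2·e^(−0.22584) + 1·e^(−2.4045) + 1·e^(−3.9213) + 4·e^(−3.9775) = 1.5957 + 0.090311 + 0.019815 + 0.074930 = 1.7808.
P₃ = g₃ e^(−E₃/kT) / Z = 0.074930/1.7808 = 0.0421.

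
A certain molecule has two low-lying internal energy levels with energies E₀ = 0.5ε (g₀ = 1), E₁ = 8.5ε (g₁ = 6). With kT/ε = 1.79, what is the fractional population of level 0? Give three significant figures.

0.936

Eᵢ/kT = 0.27933, 4.7486.
Z = Σ gᵢe^(−Eᵢ/kT) = 1·e^(−0.27933) + 6·e^(−4.7486) = 0.75629 + 0.051983 = 0.80827.
P₀ = g₀ e^(−E₀/kT) / Z = 0.75629/0.80827 = 0.936.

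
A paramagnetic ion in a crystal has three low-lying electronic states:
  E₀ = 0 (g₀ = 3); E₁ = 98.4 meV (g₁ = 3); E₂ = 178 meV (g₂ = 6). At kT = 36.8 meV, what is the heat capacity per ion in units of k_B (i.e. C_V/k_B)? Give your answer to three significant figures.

Eᵢ/kT = 0, 2.6739, 4.8370.
Z = Σ gᵢe^(−Eᵢ/kT) = 3·e^(−0) + 3·e^(−2.6739) + 6·e^(−4.8370) = 3.0000 + 0.20695 + 0.047585 = 3.2545.
⟨E⟩ = 8.8597 meV, ⟨E²⟩ = 1079.0 meV².
C_V/k_B = (⟨E²⟩ − ⟨E⟩²)/(kT)² = (1079.0 − 78.494)/1354.2 = 0.739.

0.739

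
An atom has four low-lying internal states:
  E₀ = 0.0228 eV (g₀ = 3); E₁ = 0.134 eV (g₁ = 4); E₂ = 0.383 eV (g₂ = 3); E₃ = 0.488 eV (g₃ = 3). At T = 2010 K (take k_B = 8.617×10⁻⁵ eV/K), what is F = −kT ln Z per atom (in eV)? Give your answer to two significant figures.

k_BT = 8.617×10⁻⁵ × 2010 K = 0.1732 eV.
Eᵢ/kT = 0.1316, 0.7737, 2.211, 2.818.
Z = Σ gᵢe^(−Eᵢ/kT) = 3·e^(−0.1316) + 4·e^(−0.7737) + 3·e^(−2.211) + 3·e^(−2.818) = 2.630 + 1.845 + 0.3288 + 0.1792 = 4.983.
F = −kT ln Z = −0.1732 × ln(4.983) = −0.1732 × 1.606 = -0.28 eV.

-0.28 eV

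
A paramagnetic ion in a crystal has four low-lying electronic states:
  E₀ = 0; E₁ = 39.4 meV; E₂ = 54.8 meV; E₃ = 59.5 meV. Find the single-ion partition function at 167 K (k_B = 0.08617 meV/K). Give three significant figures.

k_BT = 0.08617 × 167 K = 14.390 meV.
Eᵢ/kT = 0, 2.7380, 3.8082, 4.1348.
Z = Σ e^(−Eᵢ/kT) = e^(−0) + e^(−2.7380) + e^(−3.8082) + e^(−4.1348) = 1.0000 + 0.064700 + 0.022188 + 0.016006 = 1.1029.

Z = 1.10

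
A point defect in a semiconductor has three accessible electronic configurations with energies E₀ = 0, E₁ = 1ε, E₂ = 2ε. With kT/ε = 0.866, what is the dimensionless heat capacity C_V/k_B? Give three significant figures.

0.496

Eᵢ/kT = 0, 1.1547, 2.3095.
Z = Σ e^(−Eᵢ/kT) = e^(−0) + e^(−1.1547) + e^(−2.3095) = 1.0000 + 0.31515 + 0.099311 = 1.4145.
⟨E⟩ = 0.36322 ε, ⟨E²⟩ = 0.50364 ε².
C_V/k_B = (⟨E²⟩ − ⟨E⟩²)/(kT)² = (0.50364 − 0.13193)/0.74996 = 0.496.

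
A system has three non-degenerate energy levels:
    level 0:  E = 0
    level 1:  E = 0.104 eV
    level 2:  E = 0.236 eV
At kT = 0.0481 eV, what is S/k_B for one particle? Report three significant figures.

Eᵢ/kT = 0, 2.1622, 4.9064.
Z = Σ e^(−Eᵢ/kT) = e^(−0) + e^(−2.1622) + e^(−4.9064) = 1.0000 + 0.11507 + 0.0073991 = 1.1225.
⟨E⟩ = Σ EᵢPᵢ = 0.012217 eV.
S/k_B = ln Z + ⟨E⟩/kT = ln(1.1225) + 0.012217/0.0481 = 0.11556 + 0.25399 = 0.370.

0.370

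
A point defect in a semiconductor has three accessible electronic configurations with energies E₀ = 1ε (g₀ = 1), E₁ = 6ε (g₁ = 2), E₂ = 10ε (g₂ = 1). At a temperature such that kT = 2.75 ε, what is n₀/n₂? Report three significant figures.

n₀/n₂ = (g₀/g₂) exp[−(E₀−E₂)/kT] = (1/1) × exp(−(-9ε)/(2.75ε)) = (1/1) × exp(3.2727) = 26.4.

26.4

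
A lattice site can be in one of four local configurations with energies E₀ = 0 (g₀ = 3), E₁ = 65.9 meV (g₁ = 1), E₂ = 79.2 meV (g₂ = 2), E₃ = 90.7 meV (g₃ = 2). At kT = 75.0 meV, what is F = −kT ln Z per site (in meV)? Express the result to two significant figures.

-120 meV

Eᵢ/kT = 0, 0.8787, 1.056, 1.209.
Z = Σ gᵢe^(−Eᵢ/kT) = 3·e^(−0) + 1·e^(−0.8787) + 2·e^(−1.056) + 2·e^(−1.209) = 3.000 + 0.4153 + 0.6957 + 0.5970 = 4.708.
F = −kT ln Z = −75.0 × ln(4.708) = −75.0 × 1.549 = -120 meV.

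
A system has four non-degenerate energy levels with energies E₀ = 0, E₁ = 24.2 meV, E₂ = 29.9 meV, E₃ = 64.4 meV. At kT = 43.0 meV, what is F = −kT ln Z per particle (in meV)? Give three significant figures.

Eᵢ/kT = 0, 0.56279, 0.69535, 1.4977.
Z = Σ e^(−Eᵢ/kT) = e^(−0) + e^(−0.56279) + e^(−0.69535) + e^(−1.4977) = 1.0000 + 0.56962 + 0.49890 + 0.22364 = 2.2922.
F = −kT ln Z = −43.0 × ln(2.2922) = −43.0 × 0.82951 = -35.7 meV.

-35.7 meV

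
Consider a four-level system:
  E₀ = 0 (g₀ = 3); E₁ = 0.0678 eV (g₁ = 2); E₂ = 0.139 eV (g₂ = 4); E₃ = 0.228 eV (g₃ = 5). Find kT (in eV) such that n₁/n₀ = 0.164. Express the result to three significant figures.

n₁/n₀ = (g₁/g₀) exp[−(E₁−E₀)/kT] = 0.164.
⇒ (E₁−E₀)/kT = ln((2/3)/0.164) = ln(4.0650) = 1.4024.
kT = 0.0678 eV / 1.4024 = 0.0483 eV.

0.0483 eV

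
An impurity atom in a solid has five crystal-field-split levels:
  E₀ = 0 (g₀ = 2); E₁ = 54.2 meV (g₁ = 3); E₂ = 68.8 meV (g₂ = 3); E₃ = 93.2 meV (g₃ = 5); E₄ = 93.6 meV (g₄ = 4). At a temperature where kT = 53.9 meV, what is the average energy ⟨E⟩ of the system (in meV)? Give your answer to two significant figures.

48 meV

Eᵢ/kT = 0, 1.006, 1.276, 1.729, 1.737.
Z = Σ gᵢe^(−Eᵢ/kT) = 2·e^(−0) + 3·e^(−1.006) + 3·e^(−1.276) + 5·e^(−1.729) + 4·e^(−1.737) = 2.000 + 1.097 + 0.8375 + 0.8873 + 0.7042 = 5.526.
⟨E⟩ = Σ Eᵢ gᵢe^(−Eᵢ/kT) / Z = (0·2.000 + 54.2·1.097 + 68.8·0.8375 + 93.2·0.8873 + 93.6·0.7042) / 5.526 = 48 meV.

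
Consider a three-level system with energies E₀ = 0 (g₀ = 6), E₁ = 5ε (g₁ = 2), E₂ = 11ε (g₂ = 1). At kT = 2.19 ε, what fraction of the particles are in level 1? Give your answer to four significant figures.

Eᵢ/kT = 0, 2.28311, 5.02283.
Z = Σ gᵢe^(−Eᵢ/kT) = 6·e^(−0) + 2·e^(−2.28311) + 1·e^(−5.02283) = 6.00000 + 0.203933 + 0.00658586 = 6.21052.
P₁ = g₁ e^(−E₁/kT) / Z = 0.203933/6.21052 = 0.03284.

0.03284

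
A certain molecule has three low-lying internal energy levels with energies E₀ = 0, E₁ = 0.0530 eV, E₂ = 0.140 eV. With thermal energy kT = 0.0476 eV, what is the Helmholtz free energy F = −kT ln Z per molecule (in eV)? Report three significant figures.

Eᵢ/kT = 0, 1.1134, 2.9412.
Z = Σ e^(−Eᵢ/kT) = e^(−0) + e^(−1.1134) + e^(−2.9412) = 1.0000 + 0.32844 + 0.052802 = 1.3812.
F = −kT ln Z = −0.0476 × ln(1.3812) = −0.0476 × 0.32295 = -0.0154 eV.

-0.0154 eV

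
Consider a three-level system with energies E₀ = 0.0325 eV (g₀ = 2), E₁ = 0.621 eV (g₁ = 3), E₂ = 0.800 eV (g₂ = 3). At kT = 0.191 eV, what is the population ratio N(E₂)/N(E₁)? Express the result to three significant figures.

n₂/n₁ = (g₂/g₁) exp[−(E₂−E₁)/kT] = (3/3) × exp(−(0.179 eV)/(0.191 eV)) = (3/3) × exp(-0.93717) = 0.392.

0.392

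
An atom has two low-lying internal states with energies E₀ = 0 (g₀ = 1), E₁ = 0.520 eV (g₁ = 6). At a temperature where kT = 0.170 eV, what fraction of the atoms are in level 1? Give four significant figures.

Eᵢ/kT = 0, 3.05882.
Z = Σ gᵢe^(−Eᵢ/kT) = 1·e^(−0) + 6·e^(−3.05882) = 1.00000 + 0.281658 = 1.28166.
P₁ = g₁ e^(−E₁/kT) / Z = 0.281658/1.28166 = 0.2198.

0.2198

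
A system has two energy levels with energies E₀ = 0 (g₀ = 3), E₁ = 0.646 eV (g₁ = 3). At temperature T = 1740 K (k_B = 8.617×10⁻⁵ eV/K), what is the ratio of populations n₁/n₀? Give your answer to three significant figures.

k_BT = 8.617×10⁻⁵ × 1740 K = 0.14994 eV.
n₁/n₀ = (g₁/g₀) exp[−(E₁−E₀)/kT] = (3/3) × exp(−(0.646 eV)/(0.14994 eV)) = (3/3) × exp(-4.3084) = 0.0135.

0.0135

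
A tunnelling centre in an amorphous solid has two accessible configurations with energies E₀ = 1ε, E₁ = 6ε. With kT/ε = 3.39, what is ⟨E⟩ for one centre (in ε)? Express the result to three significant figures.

Eᵢ/kT = 0.29499, 1.7699.
Z = Σ e^(−Eᵢ/kT) = e^(−0.29499) + e^(−1.7699) = 0.74454 + 0.17035 = 0.91489.
⟨E⟩ = Σ Eᵢ e^(−Eᵢ/kT) / Z = (1·0.74454 + 6·0.17035) / 0.91489 = 1.93 ε.

1.93 ε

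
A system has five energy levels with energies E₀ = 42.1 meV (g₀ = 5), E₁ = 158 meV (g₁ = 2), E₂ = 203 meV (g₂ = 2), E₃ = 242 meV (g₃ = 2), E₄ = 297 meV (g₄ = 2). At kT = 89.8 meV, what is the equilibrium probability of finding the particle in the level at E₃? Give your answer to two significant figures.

Eᵢ/kT = 0.4688, 1.759, 2.261, 2.695, 3.307.
Z = Σ gᵢe^(−Eᵢ/kT) = 5·e^(−0.4688) + 2·e^(−1.759) + 2·e^(−2.261) + 2·e^(−2.695) + 2·e^(−3.307) = 3.129 + 0.3444 + 0.2085 + 0.1351 + 0.07325 = 3.890.
P₃ = g₃ e^(−E₃/kT) / Z = 0.1351/3.890 = 0.035.

0.035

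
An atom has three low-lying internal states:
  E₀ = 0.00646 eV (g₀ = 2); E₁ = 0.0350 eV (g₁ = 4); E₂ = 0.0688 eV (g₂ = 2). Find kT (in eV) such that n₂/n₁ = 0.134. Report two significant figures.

n₂/n₁ = (g₂/g₁) exp[−(E₂−E₁)/kT] = 0.134.
⇒ (E₂−E₁)/kT = ln((2/4)/0.134) = ln(3.731) = 1.317.
kT = 0.0338 eV / 1.317 = 0.026 eV.

0.026 eV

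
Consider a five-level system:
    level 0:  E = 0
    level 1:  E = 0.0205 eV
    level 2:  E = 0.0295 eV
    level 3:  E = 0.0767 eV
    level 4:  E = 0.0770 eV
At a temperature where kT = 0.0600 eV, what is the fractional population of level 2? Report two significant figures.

0.21

Eᵢ/kT = 0, 0.3417, 0.4917, 1.278, 1.283.
Z = Σ e^(−Eᵢ/kT) = e^(−0) + e^(−0.3417) + e^(−0.4917) + e^(−1.278) + e^(−1.283) = 1.000 + 0.7106 + 0.6116 + 0.2786 + 0.2772 = 2.878.
P₂ = e^(−E₂/kT) / Z = 0.6116/2.878 = 0.21.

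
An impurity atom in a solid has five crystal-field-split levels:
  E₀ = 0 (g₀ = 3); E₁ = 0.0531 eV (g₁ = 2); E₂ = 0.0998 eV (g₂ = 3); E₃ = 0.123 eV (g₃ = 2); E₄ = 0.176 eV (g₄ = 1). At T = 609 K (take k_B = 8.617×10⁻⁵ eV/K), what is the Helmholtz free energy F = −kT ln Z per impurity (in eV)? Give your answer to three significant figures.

k_BT = 8.617×10⁻⁵ × 609 K = 0.052478 eV.
Eᵢ/kT = 0, 1.0119, 1.9017, 2.3438, 3.3538.
Z = Σ gᵢe^(−Eᵢ/kT) = 3·e^(−0) + 2·e^(−1.0119) + 3·e^(−1.9017) + 2·e^(−2.3438) + 1·e^(−3.3538) = 3.0000 + 0.72706 + 0.44794 + 0.19192 + 0.034951 = 4.4019.
F = −kT ln Z = −0.052478 × ln(4.4019) = −0.052478 × 1.4820 = -0.0778 eV.

-0.0778 eV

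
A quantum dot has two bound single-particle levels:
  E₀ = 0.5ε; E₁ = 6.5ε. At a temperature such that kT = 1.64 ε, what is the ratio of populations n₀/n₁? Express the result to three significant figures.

n₀/n₁ = exp[−(E₀−E₁)/kT] = exp(−(-6.0ε)/(1.64ε)) = exp(3.6585) = 38.8.

38.8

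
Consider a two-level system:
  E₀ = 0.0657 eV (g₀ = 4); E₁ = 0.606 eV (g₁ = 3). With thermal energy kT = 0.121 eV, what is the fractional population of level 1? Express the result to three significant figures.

Eᵢ/kT = 0.54298, 5.0083.
Z = Σ gᵢe^(−Eᵢ/kT) = 4·e^(−0.54298) + 3·e^(−5.0083) = 2.3241 + 0.020047 = 2.3441.
P₁ = g₁ e^(−E₁/kT) / Z = 0.020047/2.3441 = 0.00855.

0.00855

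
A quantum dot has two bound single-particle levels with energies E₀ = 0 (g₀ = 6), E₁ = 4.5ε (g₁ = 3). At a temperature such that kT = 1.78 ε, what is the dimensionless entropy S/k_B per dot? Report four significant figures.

Eᵢ/kT = 0, 2.52809.
Z = Σ gᵢe^(−Eᵢ/kT) = 6·e^(−0) + 3·e^(−2.52809) = 6.00000 + 0.239434 = 6.23943.
⟨E⟩ = Σ EᵢPᵢ = 0.172685 ε.
S/k_B = ln Z + ⟨E⟩/kT = ln(6.23943) + 0.172685/1.78 = 1.83089 + 0.0970140 = 1.928.

1.928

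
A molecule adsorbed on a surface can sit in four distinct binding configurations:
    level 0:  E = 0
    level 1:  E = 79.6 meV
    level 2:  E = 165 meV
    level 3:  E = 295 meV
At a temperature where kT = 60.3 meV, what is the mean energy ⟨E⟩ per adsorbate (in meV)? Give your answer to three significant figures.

Eᵢ/kT = 0, 1.3201, 2.7363, 4.8922.
Z = Σ e^(−Eᵢ/kT) = e^(−0) + e^(−1.3201) + e^(−2.7363) + e^(−4.8922) = 1.0000 + 0.26711 + 0.064810 + 0.0075049 = 1.3394.
⟨E⟩ = Σ Eᵢ e^(−Eᵢ/kT) / Z = (0·1.0000 + 79.6·0.26711 + 165·0.064810 + 295·0.0075049) / 1.3394 = 25.5 meV.

25.5 meV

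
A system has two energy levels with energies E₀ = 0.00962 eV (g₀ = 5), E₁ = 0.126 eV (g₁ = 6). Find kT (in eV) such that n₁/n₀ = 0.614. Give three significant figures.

n₁/n₀ = (g₁/g₀) exp[−(E₁−E₀)/kT] = 0.614.
⇒ (E₁−E₀)/kT = ln((6/5)/0.614) = ln(1.9544) = 0.67008.
kT = 0.11638 eV / 0.67008 = 0.174 eV.

0.174 eV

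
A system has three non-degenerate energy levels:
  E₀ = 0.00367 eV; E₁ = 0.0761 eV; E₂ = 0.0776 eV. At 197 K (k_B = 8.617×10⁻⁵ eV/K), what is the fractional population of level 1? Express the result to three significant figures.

0.0137

k_BT = 8.617×10⁻⁵ × 197 K = 0.016975 eV.
Eᵢ/kT = 0.21620, 4.4831, 4.5714.
Z = Σ e^(−Eᵢ/kT) = e^(−0.21620) + e^(−4.4831) + e^(−4.5714) = 0.80557 + 0.011298 + 0.010343 = 0.82721.
P₁ = e^(−E₁/kT) / Z = 0.011298/0.82721 = 0.0137.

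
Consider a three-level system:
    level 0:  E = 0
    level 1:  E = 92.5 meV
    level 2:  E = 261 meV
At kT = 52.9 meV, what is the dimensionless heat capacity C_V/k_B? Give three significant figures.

0.516

Eᵢ/kT = 0, 1.7486, 4.9338.
Z = Σ e^(−Eᵢ/kT) = e^(−0) + e^(−1.7486) + e^(−4.9338) = 1.0000 + 0.17402 + 0.0071991 = 1.1812.
⟨E⟩ = 15.218 meV, ⟨E²⟩ = 1675.7 meV².
C_V/k_B = (⟨E²⟩ − ⟨E⟩²)/(kT)² = (1675.7 − 231.59)/2798.4 = 0.516.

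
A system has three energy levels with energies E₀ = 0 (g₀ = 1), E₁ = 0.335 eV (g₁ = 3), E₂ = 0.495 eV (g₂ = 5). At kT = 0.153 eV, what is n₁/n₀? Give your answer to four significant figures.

0.3359

n₁/n₀ = (g₁/g₀) exp[−(E₁−E₀)/kT] = (3/1) × exp(−(0.335 eV)/(0.153 eV)) = (3/1) × exp(-2.18954) = 0.3359.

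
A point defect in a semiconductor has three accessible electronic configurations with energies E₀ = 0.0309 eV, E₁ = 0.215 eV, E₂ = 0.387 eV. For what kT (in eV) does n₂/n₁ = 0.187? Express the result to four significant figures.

0.1026 eV

n₂/n₁ = exp[−(E₂−E₁)/kT] = 0.187.
⇒ (E₂−E₁)/kT = ln(1/0.187) = ln(5.34759) = 1.67665.
kT = 0.172 eV / 1.67665 = 0.1026 eV.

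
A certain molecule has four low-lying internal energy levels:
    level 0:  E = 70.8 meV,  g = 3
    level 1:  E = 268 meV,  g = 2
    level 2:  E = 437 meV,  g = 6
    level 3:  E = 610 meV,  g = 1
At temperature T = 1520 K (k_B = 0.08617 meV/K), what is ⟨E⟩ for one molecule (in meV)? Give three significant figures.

131 meV

k_BT = 0.08617 × 1520 K = 130.98 meV.
Eᵢ/kT = 0.54054, 2.0461, 3.3364, 4.6572.
Z = Σ gᵢe^(−Eᵢ/kT) = 3·e^(−0.54054) + 2·e^(−2.0461) + 6·e^(−3.3364) + 1·e^(−4.6572) = 1.7473 + 0.25848 + 0.21339 + 0.0094930 = 2.2287.
⟨E⟩ = Σ Eᵢ gᵢe^(−Eᵢ/kT) / Z = (70.8·1.7473 + 268·0.25848 + 437·0.21339 + 610·0.0094930) / 2.2287 = 131 meV.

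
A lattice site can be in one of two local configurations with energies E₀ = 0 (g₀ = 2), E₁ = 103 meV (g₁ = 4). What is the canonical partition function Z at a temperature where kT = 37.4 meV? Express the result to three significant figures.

Eᵢ/kT = 0, 2.7540.
Z = Σ gᵢe^(−Eᵢ/kT) = 2·e^(−0) + 4·e^(−2.7540) = 2.0000 + 0.25469 = 2.2547.

Z = 2.25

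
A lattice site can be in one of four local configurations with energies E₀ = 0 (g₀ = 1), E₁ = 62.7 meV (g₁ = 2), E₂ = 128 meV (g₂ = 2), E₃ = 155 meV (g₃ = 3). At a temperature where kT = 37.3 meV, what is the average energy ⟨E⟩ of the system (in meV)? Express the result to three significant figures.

26.2 meV

Eᵢ/kT = 0, 1.6810, 3.4316, 4.1555.
Z = Σ gᵢe^(−Eᵢ/kT) = 1·e^(−0) + 2·e^(−1.6810) + 2·e^(−3.4316) + 3·e^(−4.1555) = 1.0000 + 0.37238 + 0.064670 + 0.047034 = 1.4841.
⟨E⟩ = Σ Eᵢ gᵢe^(−Eᵢ/kT) / Z = (0·1.0000 + 62.7·0.37238 + 128·0.064670 + 155·0.047034) / 1.4841 = 26.2 meV.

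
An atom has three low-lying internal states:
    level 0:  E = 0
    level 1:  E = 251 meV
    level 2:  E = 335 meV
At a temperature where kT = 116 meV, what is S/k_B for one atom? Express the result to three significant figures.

0.507

Eᵢ/kT = 0, 2.1638, 2.8879.
Z = Σ e^(−Eᵢ/kT) = e^(−0) + e^(−2.1638) + e^(−2.8879) = 1.0000 + 0.11489 + 0.055693 = 1.1706.
⟨E⟩ = Σ EᵢPᵢ = 40.573 meV.
S/k_B = ln Z + ⟨E⟩/kT = ln(1.1706) + 40.573/116 = 0.15752 + 0.34977 = 0.507.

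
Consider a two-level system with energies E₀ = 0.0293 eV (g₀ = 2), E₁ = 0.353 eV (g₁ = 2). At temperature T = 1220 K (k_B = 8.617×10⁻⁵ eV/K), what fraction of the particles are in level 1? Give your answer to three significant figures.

0.0440

k_BT = 8.617×10⁻⁵ × 1220 K = 0.10513 eV.
Eᵢ/kT = 0.27870, 3.3577.
Z = Σ gᵢe^(−Eᵢ/kT) = 2·e^(−0.27870) + 2·e^(−3.3577) = 1.5135 + 0.069630 = 1.5831.
P₁ = g₁ e^(−E₁/kT) / Z = 0.069630/1.5831 = 0.0440.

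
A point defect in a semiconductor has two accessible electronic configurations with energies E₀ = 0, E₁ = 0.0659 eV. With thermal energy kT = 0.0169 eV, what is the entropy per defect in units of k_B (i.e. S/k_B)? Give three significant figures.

0.0975

Eᵢ/kT = 0, 3.8994.
Z = Σ e^(−Eᵢ/kT) = e^(−0) + e^(−3.8994) = 1.0000 + 0.020254 = 1.0203.
⟨E⟩ = Σ EᵢPᵢ = 0.0013082 eV.
S/k_B = ln Z + ⟨E⟩/kT = ln(1.0203) + 0.0013082/0.0169 = 0.020097 + 0.077408 = 0.0975.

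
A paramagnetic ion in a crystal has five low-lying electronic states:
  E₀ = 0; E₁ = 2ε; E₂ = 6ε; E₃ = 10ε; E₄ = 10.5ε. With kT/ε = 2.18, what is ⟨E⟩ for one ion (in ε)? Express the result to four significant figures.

Eᵢ/kT = 0, 0.917431, 2.75229, 4.58716, 4.81651.
Z = Σ e^(−Eᵢ/kT) = e^(−0) + e^(−0.917431) + e^(−2.75229) + e^(−4.58716) + e^(−4.81651) = 1.00000 + 0.399544 + 0.0637816 + 0.0101817 + 0.00809499 = 1.48160.
⟨E⟩ = Σ Eᵢ e^(−Eᵢ/kT) / Z = (0·1.00000 + 2·0.399544 + 6·0.0637816 + 10·0.0101817 + 10.5·0.00809499) / 1.48160 = 0.9237 ε.

0.9237 ε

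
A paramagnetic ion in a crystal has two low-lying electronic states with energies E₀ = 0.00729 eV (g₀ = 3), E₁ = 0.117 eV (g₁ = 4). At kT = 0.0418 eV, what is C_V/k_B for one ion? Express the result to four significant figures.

Eᵢ/kT = 0.174402, 2.79904.
Z = Σ gᵢe^(−Eᵢ/kT) = 3·e^(−0.174402) + 4·e^(−2.79904) = 2.51988 + 0.243474 = 2.76335.
⟨E⟩ = 0.0169564 eV, ⟨E²⟩ = 0.00125458 eV².
C_V/k_B = (⟨E²⟩ − ⟨E⟩²)/(kT)² = (0.00125458 − 0.000287520)/0.00174724 = 0.5535.

0.5535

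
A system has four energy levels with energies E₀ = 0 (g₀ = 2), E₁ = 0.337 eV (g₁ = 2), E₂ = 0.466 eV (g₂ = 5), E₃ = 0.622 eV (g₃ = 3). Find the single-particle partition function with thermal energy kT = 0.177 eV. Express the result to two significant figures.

Eᵢ/kT = 0, 1.904, 2.633, 3.514.
Z = Σ gᵢe^(−Eᵢ/kT) = 2·e^(−0) + 2·e^(−1.904) + 5·e^(−2.633) + 3·e^(−3.514) = 2.000 + 0.2979 + 0.3593 + 0.08933 = 2.747.

Z = 2.7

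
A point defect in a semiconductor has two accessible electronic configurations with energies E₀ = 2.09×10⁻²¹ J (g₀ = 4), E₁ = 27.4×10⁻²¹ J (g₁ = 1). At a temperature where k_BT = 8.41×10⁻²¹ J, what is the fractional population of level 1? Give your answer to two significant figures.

Eᵢ/kT = 0.2485, 3.258.
Z = Σ gᵢe^(−Eᵢ/kT) = 4·e^(−0.2485) + 1·e^(−3.258) = 3.120 + 0.03847 = 3.158.
P₁ = g₁ e^(−E₁/kT) / Z = 0.03847/3.158 = 0.012.

0.012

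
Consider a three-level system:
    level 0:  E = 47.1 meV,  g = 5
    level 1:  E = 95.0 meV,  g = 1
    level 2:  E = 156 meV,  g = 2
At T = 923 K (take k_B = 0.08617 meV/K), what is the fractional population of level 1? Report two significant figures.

k_BT = 0.08617 × 923 K = 79.53 meV.
Eᵢ/kT = 0.5922, 1.195, 1.962.
Z = Σ gᵢe^(−Eᵢ/kT) = 5·e^(−0.5922) + 1·e^(−1.195) + 2·e^(−1.962) = 2.766 + 0.3027 + 0.2812 = 3.350.
P₁ = g₁ e^(−E₁/kT) / Z = 0.3027/3.350 = 0.090.

0.090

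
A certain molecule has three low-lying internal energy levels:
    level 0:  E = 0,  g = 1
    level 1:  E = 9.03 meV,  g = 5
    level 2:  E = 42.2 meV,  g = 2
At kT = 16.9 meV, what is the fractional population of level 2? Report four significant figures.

0.04021

Eᵢ/kT = 0, 0.534320, 2.49704.
Z = Σ gᵢe^(−Eᵢ/kT) = 1·e^(−0) + 5·e^(−0.534320) + 2·e^(−2.49704) = 1.00000 + 2.93034 + 0.164657 = 4.09500.
P₂ = g₂ e^(−E₂/kT) / Z = 0.164657/4.09500 = 0.04021.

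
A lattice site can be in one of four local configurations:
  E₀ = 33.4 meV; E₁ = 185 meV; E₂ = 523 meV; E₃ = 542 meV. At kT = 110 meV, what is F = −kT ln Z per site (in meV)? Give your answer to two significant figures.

6.8 meV

Eᵢ/kT = 0.3036, 1.682, 4.755, 4.927.
Z = Σ e^(−Eᵢ/kT) = e^(−0.3036) + e^(−1.682) + e^(−4.755) + e^(−4.927) = 0.7382 + 0.1860 + 0.008609 + 0.007248 = 0.9401.
F = −kT ln Z = −110 × ln(0.9401) = −110 × -0.06177 = 6.8 meV.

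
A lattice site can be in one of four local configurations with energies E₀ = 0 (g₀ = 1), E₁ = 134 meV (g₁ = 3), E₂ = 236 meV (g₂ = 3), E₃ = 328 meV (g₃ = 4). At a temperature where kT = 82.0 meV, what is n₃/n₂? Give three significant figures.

0.434

n₃/n₂ = (g₃/g₂) exp[−(E₃−E₂)/kT] = (4/3) × exp(−(92 meV)/(82.0 meV)) = (4/3) × exp(-1.1220) = 0.434.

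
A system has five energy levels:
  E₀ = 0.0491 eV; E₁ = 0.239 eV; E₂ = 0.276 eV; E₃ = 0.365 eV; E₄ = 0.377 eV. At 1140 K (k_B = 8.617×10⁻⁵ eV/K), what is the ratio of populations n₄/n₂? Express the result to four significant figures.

0.3577

k_BT = 8.617×10⁻⁵ × 1140 K = 0.0982338 eV.
n₄/n₂ = exp[−(E₄−E₂)/kT] = exp(−(0.101 eV)/(0.0982338 eV)) = exp(-1.02816) = 0.3577.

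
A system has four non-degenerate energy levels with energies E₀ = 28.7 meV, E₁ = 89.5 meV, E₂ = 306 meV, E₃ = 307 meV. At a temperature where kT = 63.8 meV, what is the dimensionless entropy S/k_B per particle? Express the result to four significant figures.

Eᵢ/kT = 0.449843, 1.40282, 4.79624, 4.81191.
Z = Σ e^(−Eᵢ/kT) = e^(−0.449843) + e^(−1.40282) + e^(−4.79624) + e^(−4.81191) = 0.637728 + 0.245903 + 0.00826075 + 0.00813231 = 0.900024.
⟨E⟩ = Σ EᵢPᵢ = 50.3715 meV.
S/k_B = ln Z + ⟨E⟩/kT = ln(0.900024) + 50.3715/63.8 = -0.105334 + 0.789522 = 0.6842.

0.6842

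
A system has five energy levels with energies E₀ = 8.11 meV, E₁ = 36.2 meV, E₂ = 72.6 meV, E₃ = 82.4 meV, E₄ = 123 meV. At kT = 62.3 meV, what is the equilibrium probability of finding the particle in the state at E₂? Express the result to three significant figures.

Eᵢ/kT = 0.13018, 0.58106, 1.1653, 1.3226, 1.9743.
Z = Σ e^(−Eᵢ/kT) = e^(−0.13018) + e^(−0.58106) + e^(−1.1653) + e^(−1.3226) + e^(−1.9743) = 0.87794 + 0.55931 + 0.31183 + 0.26644 + 0.13886 = 2.1544.
P₂ = e^(−E₂/kT) / Z = 0.31183/2.1544 = 0.145.

0.145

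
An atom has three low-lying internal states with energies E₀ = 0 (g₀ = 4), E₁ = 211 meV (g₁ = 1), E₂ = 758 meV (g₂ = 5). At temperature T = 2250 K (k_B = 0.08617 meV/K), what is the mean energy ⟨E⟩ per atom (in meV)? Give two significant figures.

33 meV

k_BT = 0.08617 × 2250 K = 193.9 meV.
Eᵢ/kT = 0, 1.088, 3.909.
Z = Σ gᵢe^(−Eᵢ/kT) = 4·e^(−0) + 1·e^(−1.088) + 5·e^(−3.909) = 4.000 + 0.3369 + 0.1003 = 4.437.
⟨E⟩ = Σ Eᵢ gᵢe^(−Eᵢ/kT) / Z = (0·4.000 + 211·0.3369 + 758·0.1003) / 4.437 = 33 meV.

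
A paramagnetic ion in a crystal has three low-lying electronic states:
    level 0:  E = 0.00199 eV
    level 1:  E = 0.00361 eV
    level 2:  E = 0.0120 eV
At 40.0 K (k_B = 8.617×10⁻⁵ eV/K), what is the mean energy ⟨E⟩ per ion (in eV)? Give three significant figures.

k_BT = 8.617×10⁻⁵ × 40.0 K = 0.0034468 eV.
Eᵢ/kT = 0.57735, 1.0473, 3.4815.
Z = Σ e^(−Eᵢ/kT) = e^(−0.57735) + e^(−1.0473) + e^(−3.4815) = 0.56138 + 0.35088 + 0.030761 = 0.94302.
⟨E⟩ = Σ Eᵢ e^(−Eᵢ/kT) / Z = (0.00199·0.56138 + 0.00361·0.35088 + 0.0120·0.030761) / 0.94302 = 0.00292 eV.

0.00292 eV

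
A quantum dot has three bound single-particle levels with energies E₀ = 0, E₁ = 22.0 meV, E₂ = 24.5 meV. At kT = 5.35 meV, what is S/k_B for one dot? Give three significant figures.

0.138

Eᵢ/kT = 0, 4.1121, 4.5794.
Z = Σ e^(−Eᵢ/kT) = e^(−0) + e^(−4.1121) + e^(−4.5794) = 1.0000 + 0.016373 + 0.010261 = 1.0266.
⟨E⟩ = Σ EᵢPᵢ = 0.59575 meV.
S/k_B = ln Z + ⟨E⟩/kT = ln(1.0266) + 0.59575/5.35 = 0.026252 + 0.11136 = 0.138.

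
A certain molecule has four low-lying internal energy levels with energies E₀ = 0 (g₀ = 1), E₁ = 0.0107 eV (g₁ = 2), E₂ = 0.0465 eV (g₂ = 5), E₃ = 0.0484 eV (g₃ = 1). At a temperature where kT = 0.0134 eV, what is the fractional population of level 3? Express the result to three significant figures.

Eᵢ/kT = 0, 0.79851, 3.4701, 3.6119.
Z = Σ gᵢe^(−Eᵢ/kT) = 1·e^(−0) + 2·e^(−0.79851) + 5·e^(−3.4701) + 1·e^(−3.6119) = 1.0000 + 0.90000 + 0.15557 + 0.027000 = 2.0826.
P₃ = g₃ e^(−E₃/kT) / Z = 0.027000/2.0826 = 0.0130.

0.0130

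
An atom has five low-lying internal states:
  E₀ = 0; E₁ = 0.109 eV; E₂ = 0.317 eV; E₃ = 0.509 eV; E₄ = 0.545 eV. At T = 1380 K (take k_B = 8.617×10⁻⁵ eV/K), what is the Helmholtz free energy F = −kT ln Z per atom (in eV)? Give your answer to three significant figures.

k_BT = 8.617×10⁻⁵ × 1380 K = 0.11891 eV.
Eᵢ/kT = 0, 0.91666, 2.6659, 4.2805, 4.5833.
Z = Σ e^(−Eᵢ/kT) = e^(−0) + e^(−0.91666) + e^(−2.6659) + e^(−4.2805) + e^(−4.5833) = 1.0000 + 0.39985 + 0.069537 + 0.013836 + 0.010221 = 1.4934.
F = −kT ln Z = −0.11891 × ln(1.4934) = −0.11891 × 0.40106 = -0.0477 eV.

-0.0477 eV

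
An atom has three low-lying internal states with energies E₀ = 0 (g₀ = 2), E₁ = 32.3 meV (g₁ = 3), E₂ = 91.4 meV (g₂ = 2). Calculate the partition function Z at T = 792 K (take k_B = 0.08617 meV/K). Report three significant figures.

k_BT = 0.08617 × 792 K = 68.247 meV.
Eᵢ/kT = 0, 0.47328, 1.3393.
Z = Σ gᵢe^(−Eᵢ/kT) = 2·e^(−0) + 3·e^(−0.47328) + 2·e^(−1.3393) = 2.0000 + 1.8689 + 0.52406 = 4.3930.

Z = 4.39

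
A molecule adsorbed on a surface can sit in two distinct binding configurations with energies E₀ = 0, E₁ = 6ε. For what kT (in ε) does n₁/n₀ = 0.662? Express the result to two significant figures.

15 ε

n₁/n₀ = exp[−(E₁−E₀)/kT] = 0.662.
⇒ (E₁−E₀)/kT = ln(1/0.662) = ln(1.511) = 0.4128.
kT = 6ε / 0.4128 = 15 ε.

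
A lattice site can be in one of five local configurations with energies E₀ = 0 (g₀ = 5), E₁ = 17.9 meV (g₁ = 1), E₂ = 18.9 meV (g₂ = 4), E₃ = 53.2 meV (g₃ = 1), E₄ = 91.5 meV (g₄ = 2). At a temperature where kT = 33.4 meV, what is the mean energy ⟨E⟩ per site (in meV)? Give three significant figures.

Eᵢ/kT = 0, 0.53593, 0.56587, 1.5928, 2.7395.
Z = Σ gᵢe^(−Eᵢ/kT) = 5·e^(−0) + 1·e^(−0.53593) + 4·e^(−0.56587) + 1·e^(−1.5928) + 2·e^(−2.7395) = 5.0000 + 0.58512 + 2.2715 + 0.20336 + 0.12921 = 8.1892.
⟨E⟩ = Σ Eᵢ gᵢe^(−Eᵢ/kT) / Z = (0·5.0000 + 17.9·0.58512 + 18.9·2.2715 + 53.2·0.20336 + 91.5·0.12921) / 8.1892 = 9.29 meV.

9.29 meV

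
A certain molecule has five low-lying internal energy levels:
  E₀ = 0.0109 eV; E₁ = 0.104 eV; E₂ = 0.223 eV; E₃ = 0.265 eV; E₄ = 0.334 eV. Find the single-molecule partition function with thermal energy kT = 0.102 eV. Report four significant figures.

Eᵢ/kT = 0.106863, 1.01961, 2.18627, 2.59804, 3.27451.
Z = Σ e^(−Eᵢ/kT) = e^(−0.106863) + e^(−1.01961) + e^(−2.18627) + e^(−2.59804) + e^(−3.27451) = 0.898649 + 0.360736 + 0.112335 + 0.0744193 + 0.0378354 = 1.48397.

Z = 1.484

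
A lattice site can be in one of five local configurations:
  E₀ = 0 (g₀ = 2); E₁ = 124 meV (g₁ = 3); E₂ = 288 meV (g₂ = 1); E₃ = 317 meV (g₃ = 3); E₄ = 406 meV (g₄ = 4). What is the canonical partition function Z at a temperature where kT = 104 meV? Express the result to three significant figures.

Z = 3.20

Eᵢ/kT = 0, 1.1923, 2.7692, 3.0481, 3.9038.
Z = Σ gᵢe^(−Eᵢ/kT) = 2·e^(−0) + 3·e^(−1.1923) + 1·e^(−2.7692) + 3·e^(−3.0481) + 4·e^(−3.9038) = 2.0000 + 0.91057 + 0.062712 + 0.14235 + 0.080661 = 3.1963.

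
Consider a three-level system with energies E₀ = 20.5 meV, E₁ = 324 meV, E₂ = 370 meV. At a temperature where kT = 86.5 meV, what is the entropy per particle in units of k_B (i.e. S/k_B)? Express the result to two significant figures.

0.21

Eᵢ/kT = 0.2370, 3.746, 4.277.
Z = Σ e^(−Eᵢ/kT) = e^(−0.2370) + e^(−3.746) + e^(−4.277) = 0.7890 + 0.02361 + 0.01388 = 0.8265.
⟨E⟩ = Σ EᵢPᵢ = 35.04 meV.
S/k_B = ln Z + ⟨E⟩/kT = ln(0.8265) + 35.04/86.5 = -0.1906 + 0.4051 = 0.21.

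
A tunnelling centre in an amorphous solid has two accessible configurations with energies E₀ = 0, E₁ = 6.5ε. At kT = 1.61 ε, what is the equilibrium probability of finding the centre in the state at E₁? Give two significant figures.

Eᵢ/kT = 0, 4.037.
Z = Σ e^(−Eᵢ/kT) = e^(−0) + e^(−4.037) = 1.000 + 0.01765 = 1.018.
P₁ = e^(−E₁/kT) / Z = 0.01765/1.018 = 0.017.

0.017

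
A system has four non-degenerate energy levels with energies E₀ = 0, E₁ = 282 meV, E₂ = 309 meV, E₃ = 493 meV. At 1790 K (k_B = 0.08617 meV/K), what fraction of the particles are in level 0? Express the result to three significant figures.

0.748

k_BT = 0.08617 × 1790 K = 154.24 meV.
Eᵢ/kT = 0, 1.8283, 2.0034, 3.1963.
Z = Σ e^(−Eᵢ/kT) = e^(−0) + e^(−1.8283) + e^(−2.0034) + e^(−3.1963) = 1.0000 + 0.16069 + 0.13488 + 0.040913 = 1.3365.
P₀ = e^(−E₀/kT) / Z = 1.0000/1.3365 = 0.748.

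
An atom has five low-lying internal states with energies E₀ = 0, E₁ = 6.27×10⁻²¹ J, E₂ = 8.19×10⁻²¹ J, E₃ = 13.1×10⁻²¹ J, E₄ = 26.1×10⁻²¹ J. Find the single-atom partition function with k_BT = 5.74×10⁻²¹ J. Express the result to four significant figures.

Eᵢ/kT = 0, 1.09233, 1.42683, 2.28223, 4.54704.
Z = Σ e^(−Eᵢ/kT) = e^(−0) + e^(−1.09233) + e^(−1.42683) + e^(−2.28223) + e^(−4.54704) = 1.00000 + 0.335434 + 0.240069 + 0.102056 + 0.0105985 = 1.68816.

Z = 1.688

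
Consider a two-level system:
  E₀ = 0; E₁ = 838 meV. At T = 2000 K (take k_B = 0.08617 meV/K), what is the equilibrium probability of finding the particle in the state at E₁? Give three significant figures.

0.00767

k_BT = 0.08617 × 2000 K = 172.34 meV.
Eᵢ/kT = 0, 4.8625.
Z = Σ e^(−Eᵢ/kT) = e^(−0) + e^(−4.8625) = 1.0000 + 0.0077311 = 1.0077.
P₁ = e^(−E₁/kT) / Z = 0.0077311/1.0077 = 0.00767.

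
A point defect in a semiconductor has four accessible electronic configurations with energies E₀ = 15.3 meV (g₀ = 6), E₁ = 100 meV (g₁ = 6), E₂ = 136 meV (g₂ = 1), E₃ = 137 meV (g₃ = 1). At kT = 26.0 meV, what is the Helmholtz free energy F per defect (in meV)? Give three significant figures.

Eᵢ/kT = 0.58846, 3.8462, 5.2308, 5.2692.
Z = Σ gᵢe^(−Eᵢ/kT) = 6·e^(−0.58846) + 6·e^(−3.8462) + 1·e^(−5.2308) + 1·e^(−5.2692) = 3.3311 + 0.12816 + 0.0053492 + 0.0051477 = 3.4698.
F = −kT ln Z = −26.0 × ln(3.4698) = −26.0 × 1.2441 = -32.3 meV.

-32.3 meV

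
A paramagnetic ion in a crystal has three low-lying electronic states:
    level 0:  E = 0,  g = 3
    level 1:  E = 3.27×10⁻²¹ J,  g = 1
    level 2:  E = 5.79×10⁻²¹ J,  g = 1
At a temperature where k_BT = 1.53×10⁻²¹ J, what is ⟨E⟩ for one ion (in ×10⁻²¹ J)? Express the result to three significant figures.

Eᵢ/kT = 0, 2.1373, 3.7843.
Z = Σ gᵢe^(−Eᵢ/kT) = 3·e^(−0) + 1·e^(−2.1373) + 1·e^(−3.7843) = 3.0000 + 0.11797 + 0.022725 = 3.1407.
⟨E⟩ = Σ Eᵢ gᵢe^(−Eᵢ/kT) / Z = (0·3.0000 + 3.27·0.11797 + 5.79·0.022725) / 3.1407 = 0.165 ×10⁻²¹ J.

0.165 ×10⁻²¹ J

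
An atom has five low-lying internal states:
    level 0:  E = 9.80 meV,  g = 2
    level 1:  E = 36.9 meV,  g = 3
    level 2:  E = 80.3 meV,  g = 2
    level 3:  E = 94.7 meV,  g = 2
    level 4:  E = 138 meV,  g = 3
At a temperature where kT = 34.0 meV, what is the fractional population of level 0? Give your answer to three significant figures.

0.521

Eᵢ/kT = 0.28824, 1.0853, 2.3618, 2.7853, 4.0588.
Z = Σ gᵢe^(−Eᵢ/kT) = 2·e^(−0.28824) + 3·e^(−1.0853) + 2·e^(−2.3618) + 2·e^(−2.7853) + 3·e^(−4.0588) = 1.4992 + 1.0134 + 0.18850 + 0.12342 + 0.051809 = 2.8763.
P₀ = g₀ e^(−E₀/kT) / Z = 1.4992/2.8763 = 0.521.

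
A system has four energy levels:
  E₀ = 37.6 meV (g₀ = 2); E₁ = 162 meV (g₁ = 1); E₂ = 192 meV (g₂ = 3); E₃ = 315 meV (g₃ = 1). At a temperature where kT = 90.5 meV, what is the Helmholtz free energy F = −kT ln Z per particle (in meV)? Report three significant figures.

Eᵢ/kT = 0.41547, 1.7901, 2.1215, 3.4807.
Z = Σ gᵢe^(−Eᵢ/kT) = 2·e^(−0.41547) + 1·e^(−1.7901) + 3·e^(−2.1215) + 1·e^(−3.4807) = 1.3201 + 0.16694 + 0.35956 + 0.030786 = 1.8774.
F = −kT ln Z = −90.5 × ln(1.8774) = −90.5 × 0.62989 = -57.0 meV.

-57.0 meV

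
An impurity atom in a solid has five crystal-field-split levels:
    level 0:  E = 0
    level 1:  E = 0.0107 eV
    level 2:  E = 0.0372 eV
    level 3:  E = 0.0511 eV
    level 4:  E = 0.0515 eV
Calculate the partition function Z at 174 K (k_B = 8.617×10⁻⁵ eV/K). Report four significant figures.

Z = 1.639

k_BT = 8.617×10⁻⁵ × 174 K = 0.0149936 eV.
Eᵢ/kT = 0, 0.713638, 2.48106, 3.40812, 3.43480.
Z = Σ e^(−Eᵢ/kT) = e^(−0) + e^(−0.713638) + e^(−2.48106) + e^(−3.40812) + e^(−3.43480) = 1.00000 + 0.489859 + 0.0836545 + 0.0331034 + 0.0322319 = 1.63885.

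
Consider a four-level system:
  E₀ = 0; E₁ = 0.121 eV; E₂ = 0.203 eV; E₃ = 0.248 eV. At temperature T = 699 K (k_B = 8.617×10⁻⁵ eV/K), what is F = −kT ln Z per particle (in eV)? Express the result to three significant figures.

k_BT = 8.617×10⁻⁵ × 699 K = 0.060233 eV.
Eᵢ/kT = 0, 2.0089, 3.3702, 4.1173.
Z = Σ e^(−Eᵢ/kT) = e^(−0) + e^(−2.0089) + e^(−3.3702) + e^(−4.1173) = 1.0000 + 0.13414 + 0.034383 + 0.016288 = 1.1848.
F = −kT ln Z = −0.060233 × ln(1.1848) = −0.060233 × 0.16957 = -0.0102 eV.

-0.0102 eV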